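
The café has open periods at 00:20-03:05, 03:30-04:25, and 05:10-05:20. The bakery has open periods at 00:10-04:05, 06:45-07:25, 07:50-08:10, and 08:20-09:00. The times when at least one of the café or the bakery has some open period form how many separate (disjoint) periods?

5

A ∪ B = 00:10-04:25, 05:10-05:20, 06:45-07:25, 07:50-08:10, 08:20-09:00.
That is 5 disjoint pieces.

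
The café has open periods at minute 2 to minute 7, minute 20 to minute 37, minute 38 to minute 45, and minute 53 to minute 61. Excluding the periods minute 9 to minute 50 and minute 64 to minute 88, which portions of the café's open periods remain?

minute 2 to minute 7, minute 53 to minute 61

minute 2 to minute 7: no B overlap → unchanged.
minute 20 to minute 37: fully covered by B → removed.
minute 38 to minute 45: fully covered by B → removed.
minute 53 to minute 61: no B overlap → unchanged.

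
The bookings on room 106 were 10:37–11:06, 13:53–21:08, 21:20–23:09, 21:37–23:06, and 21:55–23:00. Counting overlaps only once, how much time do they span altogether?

Merged: 10:37–11:06, 13:53–21:08, 21:20–23:09.
Lengths: 29 min + 7 h 15 min + 1 h 49 min = 9 h 33 min.

9 h 33 min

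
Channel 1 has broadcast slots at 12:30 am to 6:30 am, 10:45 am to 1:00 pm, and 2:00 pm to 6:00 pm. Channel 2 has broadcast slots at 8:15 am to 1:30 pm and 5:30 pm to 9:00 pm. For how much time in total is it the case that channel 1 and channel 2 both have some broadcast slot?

A ∩ B = 10:45 am–1:00 pm, 5:30 pm–6:00 pm.
Total: 2 h 15 min + 30 min = 2 h 45 min.

2 h 45 min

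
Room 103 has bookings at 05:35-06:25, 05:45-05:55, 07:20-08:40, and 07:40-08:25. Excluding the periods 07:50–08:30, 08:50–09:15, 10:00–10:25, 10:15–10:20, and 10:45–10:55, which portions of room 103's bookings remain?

First set merges to 05:35–06:25, 07:20–08:40.
Second set merges to 07:50–08:30, 08:50–09:15, 10:00–10:25, 10:45–10:55.
05:35–06:25: no B overlap → unchanged.
07:20–08:40 minus B → 07:20–07:50, 08:30–08:40.

05:35–06:25, 07:20–07:50, 08:30–08:40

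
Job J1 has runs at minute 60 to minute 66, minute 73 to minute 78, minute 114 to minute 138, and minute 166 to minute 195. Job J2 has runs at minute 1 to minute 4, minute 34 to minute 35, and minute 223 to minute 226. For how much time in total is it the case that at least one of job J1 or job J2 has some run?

71 minutes

A ∪ B = minute 1 to minute 4, minute 34 to minute 35, minute 60 to minute 66, minute 73 to minute 78, minute 114 to minute 138, minute 166 to minute 195, minute 223 to minute 226.
Total: 3 minutes + 1 minute + 6 minutes + 5 minutes + 24 minutes + 29 minutes + 3 minutes = 71 minutes.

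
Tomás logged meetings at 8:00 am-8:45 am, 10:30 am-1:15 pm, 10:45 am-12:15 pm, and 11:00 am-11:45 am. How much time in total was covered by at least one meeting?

Merged: 8:00 am-8:45 am, 10:30 am-1:15 pm.
Lengths: 45 min + 2 h 45 min = 3 h 30 min.

3 h 30 min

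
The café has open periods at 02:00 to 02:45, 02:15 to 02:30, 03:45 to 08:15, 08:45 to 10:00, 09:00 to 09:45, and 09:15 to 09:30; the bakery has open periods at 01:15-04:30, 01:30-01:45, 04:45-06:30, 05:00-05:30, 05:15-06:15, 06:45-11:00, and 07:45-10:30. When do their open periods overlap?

02:00-02:45, 03:45-04:30, 04:45-06:30, 06:45-08:15, 08:45-10:00

First set merges to 02:00-02:45, 03:45-08:15, 08:45-10:00.
Second set merges to 01:15-04:30, 04:45-06:30, 06:45-11:00.
02:00-02:45 overlaps B on 02:00-02:45.
03:45-08:15 overlaps B on 03:45-04:30, 04:45-06:30, 06:45-08:15.
08:45-10:00 overlaps B on 08:45-10:00.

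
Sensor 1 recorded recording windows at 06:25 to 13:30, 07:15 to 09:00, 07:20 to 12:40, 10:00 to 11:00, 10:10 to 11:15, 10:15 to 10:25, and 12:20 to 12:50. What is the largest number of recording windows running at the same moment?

Sweep endpoints in order; track running count of active intervals.
Peak of 5 reached at 10:15.

5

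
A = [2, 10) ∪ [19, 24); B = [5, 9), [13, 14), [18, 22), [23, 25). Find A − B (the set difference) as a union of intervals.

[2, 10) minus B → [2, 5), [9, 10).
[19, 24) minus B → [22, 23).

[2, 5) ∪ [9, 10) ∪ [22, 23)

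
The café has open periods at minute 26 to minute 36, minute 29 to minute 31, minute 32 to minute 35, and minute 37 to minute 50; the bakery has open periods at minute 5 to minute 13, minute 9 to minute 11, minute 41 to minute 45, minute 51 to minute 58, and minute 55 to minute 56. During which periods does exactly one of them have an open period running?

minute 5 to minute 13, minute 26 to minute 36, minute 37 to minute 41, minute 45 to minute 50, minute 51 to minute 58

Merge the first list: minute 26 to minute 36, minute 37 to minute 50.
Merge the second list: minute 5 to minute 13, minute 41 to minute 45, minute 51 to minute 58.
A \ B = minute 26 to minute 36, minute 37 to minute 41, minute 45 to minute 50.
B \ A = minute 5 to minute 13, minute 51 to minute 58.
Union of the two gives the symmetric difference.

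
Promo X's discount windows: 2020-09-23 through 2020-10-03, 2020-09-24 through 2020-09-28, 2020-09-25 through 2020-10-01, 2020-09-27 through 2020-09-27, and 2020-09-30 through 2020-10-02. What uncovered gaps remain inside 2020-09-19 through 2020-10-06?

The merged coverage is 2020-09-23 through 2020-10-03.
Gaps within 2020-09-19 through 2020-10-06: 2020-09-19 through 2020-09-22, 2020-10-04 through 2020-10-06.

2020-09-19 through 2020-09-22, 2020-10-04 through 2020-10-06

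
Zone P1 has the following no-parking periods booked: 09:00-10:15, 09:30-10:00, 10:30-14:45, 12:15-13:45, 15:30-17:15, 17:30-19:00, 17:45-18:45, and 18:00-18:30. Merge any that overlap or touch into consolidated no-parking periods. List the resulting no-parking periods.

09:30–10:00 overlaps/touches 09:00–10:15 → extend to 09:00–10:15.
10:30–14:45 is disjoint → start new block.
12:15–13:45 overlaps/touches 10:30–14:45 → extend to 10:30–14:45.
15:30–17:15 is disjoint → start new block.
17:30–19:00 is disjoint → start new block.
17:45–18:45 overlaps/touches 17:30–19:00 → extend to 17:30–19:00.
18:00–18:30 overlaps/touches 17:30–19:00 → extend to 17:30–19:00.

09:00–10:15, 10:30–14:45, 15:30–17:15, 17:30–19:00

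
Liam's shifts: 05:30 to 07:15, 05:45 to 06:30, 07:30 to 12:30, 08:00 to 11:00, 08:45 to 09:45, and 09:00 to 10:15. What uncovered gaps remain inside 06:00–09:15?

07:15-07:30

The merged coverage is 05:30-07:15, 07:30-12:30.
Uncovered inside 06:00-09:15: 07:15-07:30.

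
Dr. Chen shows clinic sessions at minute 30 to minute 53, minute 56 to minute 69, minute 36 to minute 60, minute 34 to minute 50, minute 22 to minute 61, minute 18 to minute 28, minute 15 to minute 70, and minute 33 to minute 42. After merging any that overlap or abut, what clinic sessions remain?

minute 15 to minute 70

Sort by start: minute 15 to minute 70, minute 18 to minute 28, minute 22 to minute 61, minute 30 to minute 53, minute 33 to minute 42, minute 34 to minute 50, minute 36 to minute 60, minute 56 to minute 69.
minute 18 to minute 28 overlaps/touches minute 15 to minute 70 → extend to minute 15 to minute 70.
minute 22 to minute 61 overlaps/touches minute 15 to minute 70 → extend to minute 15 to minute 70.
minute 30 to minute 53 overlaps/touches minute 15 to minute 70 → extend to minute 15 to minute 70.
minute 33 to minute 42 overlaps/touches minute 15 to minute 70 → extend to minute 15 to minute 70.
minute 34 to minute 50 overlaps/touches minute 15 to minute 70 → extend to minute 15 to minute 70.
minute 36 to minute 60 overlaps/touches minute 15 to minute 70 → extend to minute 15 to minute 70.
minute 56 to minute 69 overlaps/touches minute 15 to minute 70 → extend to minute 15 to minute 70.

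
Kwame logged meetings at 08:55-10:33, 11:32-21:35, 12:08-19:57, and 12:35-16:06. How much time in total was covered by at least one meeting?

11 h 41 min

Merged: 08:55-10:33, 11:32-21:35.
Lengths: 1 h 38 min + 10 h 3 min = 11 h 41 min.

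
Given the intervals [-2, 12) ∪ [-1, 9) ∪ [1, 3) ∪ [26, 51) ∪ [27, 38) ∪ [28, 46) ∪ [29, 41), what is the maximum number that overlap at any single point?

4

At 29, 4 of the intervals are simultaneously active.
No point has more.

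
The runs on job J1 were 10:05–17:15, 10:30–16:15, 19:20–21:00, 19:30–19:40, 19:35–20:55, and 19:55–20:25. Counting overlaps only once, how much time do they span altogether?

8 h 50 min

Merged: 10:05-17:15, 19:20-21:00.
Lengths: 7 h 10 min + 1 h 40 min = 8 h 50 min.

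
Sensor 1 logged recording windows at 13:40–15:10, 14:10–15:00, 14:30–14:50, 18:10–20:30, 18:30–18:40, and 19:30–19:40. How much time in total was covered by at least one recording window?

Merged: 13:40–15:10, 18:10–20:30.
Lengths: 1 h 30 min + 2 h 20 min = 3 h 50 min.

3 h 50 min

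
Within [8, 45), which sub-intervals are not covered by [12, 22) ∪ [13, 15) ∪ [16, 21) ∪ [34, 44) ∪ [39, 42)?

Covered (merged): [12, 22), [34, 44).
Gaps within [8, 45): [8, 12), [22, 34), [44, 45).

[8, 12) ∪ [22, 34) ∪ [44, 45)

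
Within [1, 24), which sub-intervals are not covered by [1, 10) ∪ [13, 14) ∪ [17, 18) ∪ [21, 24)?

[10, 13) ∪ [14, 17) ∪ [18, 21)

After merging, the occupied span is [1, 10), [13, 14), [17, 18), [21, 24).
Uncovered inside [1, 24): [10, 13), [14, 17), [18, 21).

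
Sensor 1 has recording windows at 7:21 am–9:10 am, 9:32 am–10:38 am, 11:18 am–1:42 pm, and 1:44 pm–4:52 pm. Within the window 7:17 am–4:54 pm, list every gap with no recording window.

7:17 am-7:21 am, 9:10 am-9:32 am, 10:38 am-11:18 am, 1:42 pm-1:44 pm, 4:52 pm-4:54 pm

After merging, the occupied span is 7:21 am-9:10 am, 9:32 am-10:38 am, 11:18 am-1:42 pm, 1:44 pm-4:52 pm.
Gaps within 7:17 am-4:54 pm: 7:17 am-7:21 am, 9:10 am-9:32 am, 10:38 am-11:18 am, 1:42 pm-1:44 pm, 4:52 pm-4:54 pm.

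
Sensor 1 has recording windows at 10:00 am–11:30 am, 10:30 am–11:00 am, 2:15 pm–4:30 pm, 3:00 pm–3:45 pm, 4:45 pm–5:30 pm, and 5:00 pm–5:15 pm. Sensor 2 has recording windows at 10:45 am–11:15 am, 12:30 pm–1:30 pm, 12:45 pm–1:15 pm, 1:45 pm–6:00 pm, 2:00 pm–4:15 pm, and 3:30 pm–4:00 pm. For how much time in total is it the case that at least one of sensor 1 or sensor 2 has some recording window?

First set merges to 10:00 am–11:30 am, 2:15 pm–4:30 pm, 4:45 pm–5:30 pm.
Second set merges to 10:45 am–11:15 am, 12:30 pm–1:30 pm, 1:45 pm–6:00 pm.
A ∪ B = 10:00 am–11:30 am, 12:30 pm–1:30 pm, 1:45 pm–6:00 pm.
Total: 1 h 30 min + 1 h + 4 h 15 min = 6 h 45 min.

6 h 45 min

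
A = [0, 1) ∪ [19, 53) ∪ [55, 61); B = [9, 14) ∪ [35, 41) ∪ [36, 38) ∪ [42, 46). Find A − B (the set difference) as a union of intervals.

[0, 1) ∪ [19, 35) ∪ [41, 42) ∪ [46, 53) ∪ [55, 61)

Second set merges to [9, 14), [35, 41), [42, 46).
[0, 1) is untouched.
[19, 53) with B removed leaves [19, 35), [41, 42), [46, 53).
[55, 61) is untouched.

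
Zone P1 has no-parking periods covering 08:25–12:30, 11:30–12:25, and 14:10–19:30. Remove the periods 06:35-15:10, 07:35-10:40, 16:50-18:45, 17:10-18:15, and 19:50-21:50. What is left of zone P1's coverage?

15:10-16:50, 18:45-19:30

First set merges to 08:25-12:30, 14:10-19:30.
Second set merges to 06:35-15:10, 16:50-18:45, 19:50-21:50.
08:25-12:30: entirely removed.
14:10-19:30 \ B = 15:10-16:50, 18:45-19:30.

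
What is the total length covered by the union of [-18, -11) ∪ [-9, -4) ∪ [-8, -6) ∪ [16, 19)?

15

Merged: [-18, -11), [-9, -4), [16, 19).
Lengths: 7 + 5 + 3 = 15.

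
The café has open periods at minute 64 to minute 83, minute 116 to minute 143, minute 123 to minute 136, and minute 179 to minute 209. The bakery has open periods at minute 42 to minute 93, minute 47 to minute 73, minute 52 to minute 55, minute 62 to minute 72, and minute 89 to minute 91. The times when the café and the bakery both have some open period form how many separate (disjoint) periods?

Merge the first list: minute 64 to minute 83, minute 116 to minute 143, minute 179 to minute 209.
Merge the second list: minute 42 to minute 93.
A ∩ B = minute 64 to minute 83.
That is 1 disjoint piece.

1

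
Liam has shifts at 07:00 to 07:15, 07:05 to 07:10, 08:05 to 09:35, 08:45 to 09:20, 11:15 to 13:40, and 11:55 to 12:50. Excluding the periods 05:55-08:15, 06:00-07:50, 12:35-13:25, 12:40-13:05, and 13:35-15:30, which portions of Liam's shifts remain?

A, merged: 07:00–07:15, 08:05–09:35, 11:15–13:40.
B, merged: 05:55–08:15, 12:35–13:25, 13:35–15:30.
07:00–07:15 lies entirely inside B → drops out.
08:05–09:35 with B removed leaves 08:15–09:35.
11:15–13:40 with B removed leaves 11:15–12:35, 13:25–13:35.

08:15–09:35, 11:15–12:35, 13:25–13:35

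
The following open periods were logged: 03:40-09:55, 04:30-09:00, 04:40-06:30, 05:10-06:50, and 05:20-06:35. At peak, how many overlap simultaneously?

5

At 05:20, 5 of the intervals are simultaneously active.
No point has more.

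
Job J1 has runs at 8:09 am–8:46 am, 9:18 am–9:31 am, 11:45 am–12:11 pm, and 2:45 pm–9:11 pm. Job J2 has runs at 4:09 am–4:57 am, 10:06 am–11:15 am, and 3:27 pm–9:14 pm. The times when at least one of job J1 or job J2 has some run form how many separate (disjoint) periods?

6

A ∪ B = 4:09 am-4:57 am, 8:09 am-8:46 am, 9:18 am-9:31 am, 10:06 am-11:15 am, 11:45 am-12:11 pm, 2:45 pm-9:14 pm.
That is 6 disjoint pieces.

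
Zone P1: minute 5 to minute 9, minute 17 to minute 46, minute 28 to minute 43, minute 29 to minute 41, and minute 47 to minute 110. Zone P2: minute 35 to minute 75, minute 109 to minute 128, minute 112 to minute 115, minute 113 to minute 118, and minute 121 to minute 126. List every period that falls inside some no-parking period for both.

minute 35 to minute 46, minute 47 to minute 75, minute 109 to minute 110

Merge the first list: minute 5 to minute 9, minute 17 to minute 46, minute 47 to minute 110.
Merge the second list: minute 35 to minute 75, minute 109 to minute 128.
minute 5 to minute 9 falls entirely outside B.
minute 17 to minute 46 overlaps B on minute 35 to minute 46.
minute 47 to minute 110 overlaps B on minute 47 to minute 75, minute 109 to minute 110.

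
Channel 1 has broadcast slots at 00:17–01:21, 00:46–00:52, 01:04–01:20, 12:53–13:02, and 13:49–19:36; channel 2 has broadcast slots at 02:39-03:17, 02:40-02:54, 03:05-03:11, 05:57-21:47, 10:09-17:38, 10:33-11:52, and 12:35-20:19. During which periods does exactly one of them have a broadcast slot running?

First set merges to 00:17-01:21, 12:53-13:02, 13:49-19:36.
Second set merges to 02:39-03:17, 05:57-21:47.
A \ B = 00:17-01:21.
B \ A = 02:39-03:17, 05:57-12:53, 13:02-13:49, 19:36-21:47.
Union of the two gives the symmetric difference.

00:17-01:21, 02:39-03:17, 05:57-12:53, 13:02-13:49, 19:36-21:47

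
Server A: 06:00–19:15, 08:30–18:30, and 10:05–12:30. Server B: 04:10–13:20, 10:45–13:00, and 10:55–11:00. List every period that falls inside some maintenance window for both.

Merge the first list: 06:00–19:15.
Merge the second list: 04:10–13:20.
06:00–19:15 meets the second set on 06:00–13:20.

06:00–13:20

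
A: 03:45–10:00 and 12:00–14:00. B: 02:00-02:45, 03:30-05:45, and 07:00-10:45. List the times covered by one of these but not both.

A but not B: 05:45–07:00, 12:00–14:00.
B but not A: 02:00–02:45, 03:30–03:45, 10:00–10:45.
Combining gives A △ B.

02:00–02:45, 03:30–03:45, 05:45–07:00, 10:00–10:45, 12:00–14:00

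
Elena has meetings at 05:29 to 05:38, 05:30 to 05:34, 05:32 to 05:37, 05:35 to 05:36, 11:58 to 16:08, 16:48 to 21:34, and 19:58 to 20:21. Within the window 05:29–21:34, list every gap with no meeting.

After merging, the occupied span is 05:29–05:38, 11:58–16:08, 16:48–21:34.
Uncovered inside 05:29–21:34: 05:38–11:58, 16:08–16:48.

05:38–11:58, 16:08–16:48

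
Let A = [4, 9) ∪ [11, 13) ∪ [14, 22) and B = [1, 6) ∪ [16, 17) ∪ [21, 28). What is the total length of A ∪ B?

A ∪ B = [1, 9), [11, 13), [14, 28).
Total: 8 + 2 + 14 = 24.

24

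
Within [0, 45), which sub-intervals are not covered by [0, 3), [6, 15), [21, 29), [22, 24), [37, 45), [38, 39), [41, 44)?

[3, 6) ∪ [15, 21) ∪ [29, 37)

After merging, the occupied span is [0, 3), [6, 15), [21, 29), [37, 45).
Gaps within [0, 45): [3, 6), [15, 21), [29, 37).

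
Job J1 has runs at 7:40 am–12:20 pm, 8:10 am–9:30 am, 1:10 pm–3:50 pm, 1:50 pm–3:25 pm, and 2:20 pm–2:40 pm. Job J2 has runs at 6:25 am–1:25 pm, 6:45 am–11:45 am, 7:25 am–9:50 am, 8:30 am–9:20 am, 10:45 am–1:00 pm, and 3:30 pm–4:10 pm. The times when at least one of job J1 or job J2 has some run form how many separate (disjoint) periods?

1

A, merged: 7:40 am–12:20 pm, 1:10 pm–3:50 pm.
B, merged: 6:25 am–1:25 pm, 3:30 pm–4:10 pm.
A ∪ B = 6:25 am–4:10 pm.
That is 1 disjoint piece.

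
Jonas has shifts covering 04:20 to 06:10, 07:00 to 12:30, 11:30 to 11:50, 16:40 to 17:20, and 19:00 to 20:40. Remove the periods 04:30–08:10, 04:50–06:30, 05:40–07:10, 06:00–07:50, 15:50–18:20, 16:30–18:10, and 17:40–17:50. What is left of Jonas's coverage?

First set merges to 04:20-06:10, 07:00-12:30, 16:40-17:20, 19:00-20:40.
Second set merges to 04:30-08:10, 15:50-18:20.
04:20-06:10 with B removed leaves 04:20-04:30.
07:00-12:30 with B removed leaves 08:10-12:30.
16:40-17:20 lies entirely inside B → drops out.
19:00-20:40 is untouched.

04:20-04:30, 08:10-12:30, 19:00-20:40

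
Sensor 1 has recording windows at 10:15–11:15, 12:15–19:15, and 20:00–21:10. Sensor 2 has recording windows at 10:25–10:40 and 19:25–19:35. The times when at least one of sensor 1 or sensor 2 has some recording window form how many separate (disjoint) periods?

A ∪ B = 10:15–11:15, 12:15–19:15, 19:25–19:35, 20:00–21:10.
That is 4 disjoint pieces.

4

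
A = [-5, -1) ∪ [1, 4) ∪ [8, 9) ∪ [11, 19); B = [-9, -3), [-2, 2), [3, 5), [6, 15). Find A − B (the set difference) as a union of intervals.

[-5, -1) \ B = [-3, -2).
[1, 4) \ B = [2, 3).
[8, 9): entirely removed.
[11, 19) \ B = [15, 19).

[-3, -2) ∪ [2, 3) ∪ [15, 19)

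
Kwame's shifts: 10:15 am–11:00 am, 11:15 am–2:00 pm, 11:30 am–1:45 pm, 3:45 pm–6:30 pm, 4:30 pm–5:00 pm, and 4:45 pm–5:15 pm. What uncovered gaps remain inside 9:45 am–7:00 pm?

9:45 am-10:15 am, 11:00 am-11:15 am, 2:00 pm-3:45 pm, 6:30 pm-7:00 pm

After merging, the occupied span is 10:15 am-11:00 am, 11:15 am-2:00 pm, 3:45 pm-6:30 pm.
Complement within 9:45 am-7:00 pm: 9:45 am-10:15 am, 11:00 am-11:15 am, 2:00 pm-3:45 pm, 6:30 pm-7:00 pm.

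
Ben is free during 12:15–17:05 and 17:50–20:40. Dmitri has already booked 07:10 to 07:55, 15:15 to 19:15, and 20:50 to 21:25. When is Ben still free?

12:15–17:05 with B removed leaves 12:15–15:15.
17:50–20:40 with B removed leaves 19:15–20:40.

12:15–15:15, 19:15–20:40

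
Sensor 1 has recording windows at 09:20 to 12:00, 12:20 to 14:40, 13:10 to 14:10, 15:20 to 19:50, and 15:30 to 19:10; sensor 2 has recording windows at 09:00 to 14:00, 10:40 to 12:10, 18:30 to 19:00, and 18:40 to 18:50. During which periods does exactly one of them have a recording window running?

09:00-09:20, 12:00-12:20, 14:00-14:40, 15:20-18:30, 19:00-19:50

Merge the first list: 09:20-12:00, 12:20-14:40, 15:20-19:50.
Merge the second list: 09:00-14:00, 18:30-19:00.
A \ B = 14:00-14:40, 15:20-18:30, 19:00-19:50.
B \ A = 09:00-09:20, 12:00-12:20.
Union of the two gives the symmetric difference.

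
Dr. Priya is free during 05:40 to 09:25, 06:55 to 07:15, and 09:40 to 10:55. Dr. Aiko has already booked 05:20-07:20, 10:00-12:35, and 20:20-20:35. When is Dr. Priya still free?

07:20–09:25, 09:40–10:00

First set merges to 05:40–09:25, 09:40–10:55.
05:40–09:25 with B removed leaves 07:20–09:25.
09:40–10:55 with B removed leaves 09:40–10:00.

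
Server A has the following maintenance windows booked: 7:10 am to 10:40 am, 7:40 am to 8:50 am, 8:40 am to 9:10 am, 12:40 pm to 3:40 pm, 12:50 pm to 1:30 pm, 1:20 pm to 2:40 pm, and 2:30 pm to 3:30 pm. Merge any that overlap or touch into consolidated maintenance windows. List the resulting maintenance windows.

7:40 am-8:50 am overlaps/touches 7:10 am-10:40 am → extend to 7:10 am-10:40 am.
8:40 am-9:10 am overlaps/touches 7:10 am-10:40 am → extend to 7:10 am-10:40 am.
12:40 pm-3:40 pm is disjoint → start new block.
12:50 pm-1:30 pm overlaps/touches 12:40 pm-3:40 pm → extend to 12:40 pm-3:40 pm.
1:20 pm-2:40 pm overlaps/touches 12:40 pm-3:40 pm → extend to 12:40 pm-3:40 pm.
2:30 pm-3:30 pm overlaps/touches 12:40 pm-3:40 pm → extend to 12:40 pm-3:40 pm.

7:10 am-10:40 am, 12:40 pm-3:40 pm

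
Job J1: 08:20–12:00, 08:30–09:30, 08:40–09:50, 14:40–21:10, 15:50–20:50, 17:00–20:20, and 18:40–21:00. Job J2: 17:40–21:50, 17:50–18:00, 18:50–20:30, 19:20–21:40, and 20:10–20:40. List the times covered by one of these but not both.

08:20–12:00, 14:40–17:40, 21:10–21:50

A, merged: 08:20–12:00, 14:40–21:10.
B, merged: 17:40–21:50.
A \ B = 08:20–12:00, 14:40–17:40.
B \ A = 21:10–21:50.
Union of the two gives the symmetric difference.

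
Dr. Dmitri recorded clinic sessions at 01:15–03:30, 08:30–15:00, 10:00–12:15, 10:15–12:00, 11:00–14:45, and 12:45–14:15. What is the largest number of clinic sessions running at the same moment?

4

Sweep endpoints in order; track running count of active intervals.
Peak of 4 reached at 11:00.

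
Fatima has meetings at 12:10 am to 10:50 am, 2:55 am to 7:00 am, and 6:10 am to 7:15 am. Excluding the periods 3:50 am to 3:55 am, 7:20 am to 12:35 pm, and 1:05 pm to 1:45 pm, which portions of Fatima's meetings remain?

First set merges to 12:10 am-10:50 am.
12:10 am-10:50 am \ B = 12:10 am-3:50 am, 3:55 am-7:20 am.

12:10 am-3:50 am, 3:55 am-7:20 am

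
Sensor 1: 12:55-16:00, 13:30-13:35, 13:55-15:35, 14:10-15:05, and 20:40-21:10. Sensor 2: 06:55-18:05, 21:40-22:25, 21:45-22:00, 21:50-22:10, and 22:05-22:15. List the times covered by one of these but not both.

06:55–12:55, 16:00–18:05, 20:40–21:10, 21:40–22:25

Merge the first list: 12:55–16:00, 20:40–21:10.
Merge the second list: 06:55–18:05, 21:40–22:25.
A \ B = 20:40–21:10.
B \ A = 06:55–12:55, 16:00–18:05, 21:40–22:25.
Union of the two gives the symmetric difference.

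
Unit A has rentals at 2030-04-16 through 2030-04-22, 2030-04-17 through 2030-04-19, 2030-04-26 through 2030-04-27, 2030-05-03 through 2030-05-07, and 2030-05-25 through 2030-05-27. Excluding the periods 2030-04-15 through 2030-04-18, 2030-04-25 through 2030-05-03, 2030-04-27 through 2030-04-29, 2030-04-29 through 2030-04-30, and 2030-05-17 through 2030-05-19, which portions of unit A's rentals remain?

2030-04-19 through 2030-04-22, 2030-05-04 through 2030-05-07, 2030-05-25 through 2030-05-27

First set merges to 2030-04-16 through 2030-04-22, 2030-04-26 through 2030-04-27, 2030-05-03 through 2030-05-07, 2030-05-25 through 2030-05-27.
Second set merges to 2030-04-15 through 2030-04-18, 2030-04-25 through 2030-05-03, 2030-05-17 through 2030-05-19.
2030-04-16 through 2030-04-22 \ B = 2030-04-19 through 2030-04-22.
2030-04-26 through 2030-04-27: entirely removed.
2030-05-03 through 2030-05-07 \ B = 2030-05-04 through 2030-05-07.
2030-05-25 through 2030-05-27: nothing removed.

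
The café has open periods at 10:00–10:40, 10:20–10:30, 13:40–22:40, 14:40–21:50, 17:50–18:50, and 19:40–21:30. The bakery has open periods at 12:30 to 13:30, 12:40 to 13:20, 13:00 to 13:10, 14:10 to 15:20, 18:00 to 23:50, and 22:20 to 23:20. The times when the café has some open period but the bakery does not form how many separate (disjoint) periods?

3

Merge the first list: 10:00–10:40, 13:40–22:40.
Merge the second list: 12:30–13:30, 14:10–15:20, 18:00–23:50.
A \ B = 10:00–10:40, 13:40–14:10, 15:20–18:00.
That is 3 disjoint pieces.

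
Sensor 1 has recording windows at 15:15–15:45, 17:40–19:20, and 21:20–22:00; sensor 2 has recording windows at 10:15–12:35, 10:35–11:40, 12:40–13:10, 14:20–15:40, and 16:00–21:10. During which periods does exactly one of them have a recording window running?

10:15–12:35, 12:40–13:10, 14:20–15:15, 15:40–15:45, 16:00–17:40, 19:20–21:10, 21:20–22:00

Second set merges to 10:15–12:35, 12:40–13:10, 14:20–15:40, 16:00–21:10.
Only in the first: 15:40–15:45, 21:20–22:00.
Only in the second: 10:15–12:35, 12:40–13:10, 14:20–15:15, 16:00–17:40, 19:20–21:10.
Together these are the periods covered by exactly one.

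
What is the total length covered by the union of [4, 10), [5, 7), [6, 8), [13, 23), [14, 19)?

16

Merged: [4, 10), [13, 23).
Lengths: 6 + 10 = 16.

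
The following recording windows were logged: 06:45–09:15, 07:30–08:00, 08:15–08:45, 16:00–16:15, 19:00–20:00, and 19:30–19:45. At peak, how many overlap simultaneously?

2

Walk the sorted start/end points keeping a running depth.
The depth first hits 2 at 07:30.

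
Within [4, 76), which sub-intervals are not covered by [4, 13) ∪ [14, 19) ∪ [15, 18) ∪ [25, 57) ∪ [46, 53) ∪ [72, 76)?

[13, 14) ∪ [19, 25) ∪ [57, 72)

Covered (merged): [4, 13), [14, 19), [25, 57), [72, 76).
Uncovered inside [4, 76): [13, 14), [19, 25), [57, 72).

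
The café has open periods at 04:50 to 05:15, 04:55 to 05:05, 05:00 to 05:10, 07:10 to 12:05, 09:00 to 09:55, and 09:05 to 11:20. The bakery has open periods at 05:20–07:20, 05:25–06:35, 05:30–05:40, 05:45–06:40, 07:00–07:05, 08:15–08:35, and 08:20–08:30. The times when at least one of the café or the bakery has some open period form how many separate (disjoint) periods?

A, merged: 04:50–05:15, 07:10–12:05.
B, merged: 05:20–07:20, 08:15–08:35.
A ∪ B = 04:50–05:15, 05:20–12:05.
That is 2 disjoint pieces.

2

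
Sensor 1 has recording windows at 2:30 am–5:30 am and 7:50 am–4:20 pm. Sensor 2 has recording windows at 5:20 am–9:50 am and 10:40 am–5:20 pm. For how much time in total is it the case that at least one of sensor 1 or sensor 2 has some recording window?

14 h 50 min

A ∪ B = 2:30 am–5:20 pm.
Total: 14 h 50 min.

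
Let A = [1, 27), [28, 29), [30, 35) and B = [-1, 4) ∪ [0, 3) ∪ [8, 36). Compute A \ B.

[4, 8)

B, merged: [-1, 4), [8, 36).
[1, 27) with B removed leaves [4, 8).
[28, 29) lies entirely inside B → drops out.
[30, 35) lies entirely inside B → drops out.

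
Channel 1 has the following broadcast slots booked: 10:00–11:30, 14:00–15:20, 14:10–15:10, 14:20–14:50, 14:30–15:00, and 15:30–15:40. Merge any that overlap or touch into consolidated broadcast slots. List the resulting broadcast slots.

10:00-11:30, 14:00-15:20, 15:30-15:40

14:00-15:20 is disjoint → start new block.
14:10-15:10 overlaps/touches 14:00-15:20 → extend to 14:00-15:20.
14:20-14:50 overlaps/touches 14:00-15:20 → extend to 14:00-15:20.
14:30-15:00 overlaps/touches 14:00-15:20 → extend to 14:00-15:20.
15:30-15:40 is disjoint → start new block.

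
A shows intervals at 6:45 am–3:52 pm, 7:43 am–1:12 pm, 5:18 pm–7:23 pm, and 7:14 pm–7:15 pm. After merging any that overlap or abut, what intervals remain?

7:43 am–1:12 pm overlaps/touches 6:45 am–3:52 pm → extend to 6:45 am–3:52 pm.
5:18 pm–7:23 pm is disjoint → start new block.
7:14 pm–7:15 pm overlaps/touches 5:18 pm–7:23 pm → extend to 5:18 pm–7:23 pm.

6:45 am–3:52 pm, 5:18 pm–7:23 pm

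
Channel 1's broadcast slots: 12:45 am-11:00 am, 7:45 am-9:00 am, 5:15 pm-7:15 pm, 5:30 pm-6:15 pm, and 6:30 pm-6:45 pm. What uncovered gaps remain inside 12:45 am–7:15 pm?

Covered (merged): 12:45 am-11:00 am, 5:15 pm-7:15 pm.
Complement within 12:45 am-7:15 pm: 11:00 am-5:15 pm.

11:00 am-5:15 pm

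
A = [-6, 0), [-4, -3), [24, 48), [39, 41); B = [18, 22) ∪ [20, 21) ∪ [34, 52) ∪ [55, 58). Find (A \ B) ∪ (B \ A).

[-6, 0) ∪ [18, 22) ∪ [24, 34) ∪ [48, 52) ∪ [55, 58)

Merge the first list: [-6, 0), [24, 48).
Merge the second list: [18, 22), [34, 52), [55, 58).
Only in the first: [-6, 0), [24, 34).
Only in the second: [18, 22), [48, 52), [55, 58).
Together these are the periods covered by exactly one.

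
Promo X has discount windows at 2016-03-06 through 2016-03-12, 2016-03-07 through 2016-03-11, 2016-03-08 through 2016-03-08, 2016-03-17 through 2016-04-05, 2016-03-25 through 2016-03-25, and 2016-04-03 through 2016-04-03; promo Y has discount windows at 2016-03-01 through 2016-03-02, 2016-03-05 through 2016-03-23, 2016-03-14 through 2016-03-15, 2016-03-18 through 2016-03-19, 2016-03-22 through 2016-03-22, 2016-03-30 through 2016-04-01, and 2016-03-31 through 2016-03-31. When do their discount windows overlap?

2016-03-06 through 2016-03-12, 2016-03-17 through 2016-03-23, 2016-03-30 through 2016-04-01

A, merged: 2016-03-06 through 2016-03-12, 2016-03-17 through 2016-04-05.
B, merged: 2016-03-01 through 2016-03-02, 2016-03-05 through 2016-03-23, 2016-03-30 through 2016-04-01.
2016-03-06 through 2016-03-12 ∩ B → 2016-03-06 through 2016-03-12.
2016-03-17 through 2016-04-05 ∩ B → 2016-03-17 through 2016-03-23, 2016-03-30 through 2016-04-01.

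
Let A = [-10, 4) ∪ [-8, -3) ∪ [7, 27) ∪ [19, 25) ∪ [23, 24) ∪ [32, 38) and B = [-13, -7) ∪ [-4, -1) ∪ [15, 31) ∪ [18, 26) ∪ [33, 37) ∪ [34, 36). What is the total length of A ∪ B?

47

A, merged: [-10, 4), [7, 27), [32, 38).
B, merged: [-13, -7), [-4, -1), [15, 31), [33, 37).
A ∪ B = [-13, 4), [7, 31), [32, 38).
Total: 17 + 24 + 6 = 47.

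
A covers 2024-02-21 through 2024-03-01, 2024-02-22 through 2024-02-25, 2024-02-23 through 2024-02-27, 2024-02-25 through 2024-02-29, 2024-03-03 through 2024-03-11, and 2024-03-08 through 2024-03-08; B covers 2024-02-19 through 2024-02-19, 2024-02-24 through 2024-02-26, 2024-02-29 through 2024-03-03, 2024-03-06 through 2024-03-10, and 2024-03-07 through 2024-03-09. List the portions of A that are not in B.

2024-02-21 through 2024-02-23, 2024-02-27 through 2024-02-28, 2024-03-04 through 2024-03-05, 2024-03-11 through 2024-03-11

Merge the first list: 2024-02-21 through 2024-03-01, 2024-03-03 through 2024-03-11.
Merge the second list: 2024-02-19 through 2024-02-19, 2024-02-24 through 2024-02-26, 2024-02-29 through 2024-03-03, 2024-03-06 through 2024-03-10.
2024-02-21 through 2024-03-01 \ B = 2024-02-21 through 2024-02-23, 2024-02-27 through 2024-02-28.
2024-03-03 through 2024-03-11 \ B = 2024-03-04 through 2024-03-05, 2024-03-11 through 2024-03-11.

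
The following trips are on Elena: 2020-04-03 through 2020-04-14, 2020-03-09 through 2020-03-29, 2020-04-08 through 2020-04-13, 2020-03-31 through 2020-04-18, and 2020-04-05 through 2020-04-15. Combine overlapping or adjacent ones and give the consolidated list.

Sort by start: 2020-03-09 through 2020-03-29, 2020-03-31 through 2020-04-18, 2020-04-03 through 2020-04-14, 2020-04-05 through 2020-04-15, 2020-04-08 through 2020-04-13.
2020-03-31 through 2020-04-18 is disjoint → start new block.
2020-04-03 through 2020-04-14 overlaps/touches 2020-03-31 through 2020-04-18 → extend to 2020-03-31 through 2020-04-18.
2020-04-05 through 2020-04-15 overlaps/touches 2020-03-31 through 2020-04-18 → extend to 2020-03-31 through 2020-04-18.
2020-04-08 through 2020-04-13 overlaps/touches 2020-03-31 through 2020-04-18 → extend to 2020-03-31 through 2020-04-18.

2020-03-09 through 2020-03-29, 2020-03-31 through 2020-04-18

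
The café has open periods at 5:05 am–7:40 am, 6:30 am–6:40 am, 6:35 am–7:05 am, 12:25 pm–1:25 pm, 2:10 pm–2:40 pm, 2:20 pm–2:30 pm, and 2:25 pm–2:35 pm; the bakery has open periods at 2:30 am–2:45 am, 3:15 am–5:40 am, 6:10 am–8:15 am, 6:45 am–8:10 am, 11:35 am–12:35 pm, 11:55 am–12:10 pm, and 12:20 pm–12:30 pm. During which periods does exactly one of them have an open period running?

A, merged: 5:05 am–7:40 am, 12:25 pm–1:25 pm, 2:10 pm–2:40 pm.
B, merged: 2:30 am–2:45 am, 3:15 am–5:40 am, 6:10 am–8:15 am, 11:35 am–12:35 pm.
A \ B = 5:40 am–6:10 am, 12:35 pm–1:25 pm, 2:10 pm–2:40 pm.
B \ A = 2:30 am–2:45 am, 3:15 am–5:05 am, 7:40 am–8:15 am, 11:35 am–12:25 pm.
Union of the two gives the symmetric difference.

2:30 am–2:45 am, 3:15 am–5:05 am, 5:40 am–6:10 am, 7:40 am–8:15 am, 11:35 am–12:25 pm, 12:35 pm–1:25 pm, 2:10 pm–2:40 pm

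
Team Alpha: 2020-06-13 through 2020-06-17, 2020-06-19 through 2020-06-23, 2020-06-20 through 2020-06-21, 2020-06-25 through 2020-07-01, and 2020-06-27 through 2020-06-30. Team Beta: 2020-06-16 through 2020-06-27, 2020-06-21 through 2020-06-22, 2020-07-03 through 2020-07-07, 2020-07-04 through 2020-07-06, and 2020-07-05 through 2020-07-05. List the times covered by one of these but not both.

2020-06-13 through 2020-06-15, 2020-06-18 through 2020-06-18, 2020-06-24 through 2020-06-24, 2020-06-28 through 2020-07-01, 2020-07-03 through 2020-07-07

Merge the first list: 2020-06-13 through 2020-06-17, 2020-06-19 through 2020-06-23, 2020-06-25 through 2020-07-01.
Merge the second list: 2020-06-16 through 2020-06-27, 2020-07-03 through 2020-07-07.
A but not B: 2020-06-13 through 2020-06-15, 2020-06-28 through 2020-07-01.
B but not A: 2020-06-18 through 2020-06-18, 2020-06-24 through 2020-06-24, 2020-07-03 through 2020-07-07.
Combining gives A △ B.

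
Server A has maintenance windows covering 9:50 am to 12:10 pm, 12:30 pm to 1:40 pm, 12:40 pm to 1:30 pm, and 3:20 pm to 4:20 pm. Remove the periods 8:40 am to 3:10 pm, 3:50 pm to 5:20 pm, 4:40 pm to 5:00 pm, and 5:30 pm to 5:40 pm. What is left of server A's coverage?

3:20 pm–3:50 pm

Merge the first list: 9:50 am–12:10 pm, 12:30 pm–1:40 pm, 3:20 pm–4:20 pm.
Merge the second list: 8:40 am–3:10 pm, 3:50 pm–5:20 pm, 5:30 pm–5:40 pm.
9:50 am–12:10 pm: fully covered by B → removed.
12:30 pm–1:40 pm: fully covered by B → removed.
3:20 pm–4:20 pm minus B → 3:20 pm–3:50 pm.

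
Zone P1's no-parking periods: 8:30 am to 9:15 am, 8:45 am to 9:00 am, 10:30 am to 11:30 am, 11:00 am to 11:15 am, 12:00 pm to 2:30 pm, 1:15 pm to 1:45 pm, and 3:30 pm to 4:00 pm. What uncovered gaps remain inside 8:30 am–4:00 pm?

The merged coverage is 8:30 am-9:15 am, 10:30 am-11:30 am, 12:00 pm-2:30 pm, 3:30 pm-4:00 pm.
Complement within 8:30 am-4:00 pm: 9:15 am-10:30 am, 11:30 am-12:00 pm, 2:30 pm-3:30 pm.

9:15 am-10:30 am, 11:30 am-12:00 pm, 2:30 pm-3:30 pm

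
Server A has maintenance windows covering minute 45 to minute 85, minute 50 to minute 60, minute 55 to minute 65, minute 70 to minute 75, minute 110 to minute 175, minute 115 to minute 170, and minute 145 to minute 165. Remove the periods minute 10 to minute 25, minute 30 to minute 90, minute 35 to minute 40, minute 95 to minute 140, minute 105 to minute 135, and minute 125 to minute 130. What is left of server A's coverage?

minute 140 to minute 175

First set merges to minute 45 to minute 85, minute 110 to minute 175.
Second set merges to minute 10 to minute 25, minute 30 to minute 90, minute 95 to minute 140.
minute 45 to minute 85: fully covered by B → removed.
minute 110 to minute 175 minus B → minute 140 to minute 175.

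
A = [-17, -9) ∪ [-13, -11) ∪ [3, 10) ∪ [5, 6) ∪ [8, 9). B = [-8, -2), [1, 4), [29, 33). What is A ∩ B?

[3, 4)

Merge the first list: [-17, -9), [3, 10).
[-17, -9) meets no B interval.
[3, 10) ∩ B → [3, 4).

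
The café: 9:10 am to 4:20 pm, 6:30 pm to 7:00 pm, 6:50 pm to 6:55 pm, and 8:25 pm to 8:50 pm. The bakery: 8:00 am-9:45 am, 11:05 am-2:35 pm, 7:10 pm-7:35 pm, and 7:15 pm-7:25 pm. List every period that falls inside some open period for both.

Merge the first list: 9:10 am–4:20 pm, 6:30 pm–7:00 pm, 8:25 pm–8:50 pm.
Merge the second list: 8:00 am–9:45 am, 11:05 am–2:35 pm, 7:10 pm–7:35 pm.
9:10 am–4:20 pm ∩ B → 9:10 am–9:45 am, 11:05 am–2:35 pm.
6:30 pm–7:00 pm meets no B interval.
8:25 pm–8:50 pm meets no B interval.

9:10 am–9:45 am, 11:05 am–2:35 pm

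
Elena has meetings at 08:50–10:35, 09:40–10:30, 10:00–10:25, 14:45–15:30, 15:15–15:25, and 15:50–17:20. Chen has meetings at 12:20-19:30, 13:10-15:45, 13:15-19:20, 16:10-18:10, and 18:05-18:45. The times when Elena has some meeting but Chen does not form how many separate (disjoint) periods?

Merge the first list: 08:50-10:35, 14:45-15:30, 15:50-17:20.
Merge the second list: 12:20-19:30.
A \ B = 08:50-10:35.
That is 1 disjoint piece.

1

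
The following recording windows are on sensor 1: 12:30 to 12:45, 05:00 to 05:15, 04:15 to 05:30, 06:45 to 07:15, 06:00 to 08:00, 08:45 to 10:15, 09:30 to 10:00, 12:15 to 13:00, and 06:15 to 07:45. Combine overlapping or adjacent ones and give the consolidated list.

Sort by start: 04:15–05:30, 05:00–05:15, 06:00–08:00, 06:15–07:45, 06:45–07:15, 08:45–10:15, 09:30–10:00, 12:15–13:00, 12:30–12:45.
05:00–05:15 overlaps/touches 04:15–05:30 → extend to 04:15–05:30.
06:00–08:00 is disjoint → start new block.
06:15–07:45 overlaps/touches 06:00–08:00 → extend to 06:00–08:00.
06:45–07:15 overlaps/touches 06:00–08:00 → extend to 06:00–08:00.
08:45–10:15 is disjoint → start new block.
09:30–10:00 overlaps/touches 08:45–10:15 → extend to 08:45–10:15.
12:15–13:00 is disjoint → start new block.
12:30–12:45 overlaps/touches 12:15–13:00 → extend to 12:15–13:00.

04:15–05:30, 06:00–08:00, 08:45–10:15, 12:15–13:00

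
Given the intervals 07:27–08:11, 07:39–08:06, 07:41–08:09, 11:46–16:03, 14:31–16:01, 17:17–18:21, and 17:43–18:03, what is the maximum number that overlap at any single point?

3

At 07:41, 3 of the intervals are simultaneously active.
No point has more.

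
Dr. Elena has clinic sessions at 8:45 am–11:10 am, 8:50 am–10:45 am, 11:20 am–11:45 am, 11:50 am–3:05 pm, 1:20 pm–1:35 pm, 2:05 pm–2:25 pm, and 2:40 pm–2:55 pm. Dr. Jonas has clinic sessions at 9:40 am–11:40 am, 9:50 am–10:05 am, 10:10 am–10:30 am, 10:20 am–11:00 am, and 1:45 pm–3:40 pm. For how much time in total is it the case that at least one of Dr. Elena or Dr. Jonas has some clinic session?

Merge the first list: 8:45 am-11:10 am, 11:20 am-11:45 am, 11:50 am-3:05 pm.
Merge the second list: 9:40 am-11:40 am, 1:45 pm-3:40 pm.
A ∪ B = 8:45 am-11:45 am, 11:50 am-3:40 pm.
Total: 3 h + 3 h 50 min = 6 h 50 min.

6 h 50 min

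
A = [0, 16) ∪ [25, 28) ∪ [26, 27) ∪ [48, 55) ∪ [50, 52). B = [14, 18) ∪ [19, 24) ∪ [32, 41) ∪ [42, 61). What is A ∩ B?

[14, 16) ∪ [48, 55)

Merge the first list: [0, 16), [25, 28), [48, 55).
[0, 16) overlaps B on [14, 16).
[25, 28) falls entirely outside B.
[48, 55) overlaps B on [48, 55).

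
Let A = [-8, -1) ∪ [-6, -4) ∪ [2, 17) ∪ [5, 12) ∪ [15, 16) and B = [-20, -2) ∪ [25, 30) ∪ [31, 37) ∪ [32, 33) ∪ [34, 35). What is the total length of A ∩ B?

Merge the first list: [-8, -1), [2, 17).
Merge the second list: [-20, -2), [25, 30), [31, 37).
A ∩ B = [-8, -2).
Total: 6.

6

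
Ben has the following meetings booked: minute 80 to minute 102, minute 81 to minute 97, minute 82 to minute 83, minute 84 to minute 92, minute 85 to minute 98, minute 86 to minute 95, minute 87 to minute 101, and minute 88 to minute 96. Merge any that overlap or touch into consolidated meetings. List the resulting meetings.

minute 80 to minute 102

minute 81 to minute 97 overlaps/touches minute 80 to minute 102 → extend to minute 80 to minute 102.
minute 82 to minute 83 overlaps/touches minute 80 to minute 102 → extend to minute 80 to minute 102.
minute 84 to minute 92 overlaps/touches minute 80 to minute 102 → extend to minute 80 to minute 102.
minute 85 to minute 98 overlaps/touches minute 80 to minute 102 → extend to minute 80 to minute 102.
minute 86 to minute 95 overlaps/touches minute 80 to minute 102 → extend to minute 80 to minute 102.
minute 87 to minute 101 overlaps/touches minute 80 to minute 102 → extend to minute 80 to minute 102.
minute 88 to minute 96 overlaps/touches minute 80 to minute 102 → extend to minute 80 to minute 102.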